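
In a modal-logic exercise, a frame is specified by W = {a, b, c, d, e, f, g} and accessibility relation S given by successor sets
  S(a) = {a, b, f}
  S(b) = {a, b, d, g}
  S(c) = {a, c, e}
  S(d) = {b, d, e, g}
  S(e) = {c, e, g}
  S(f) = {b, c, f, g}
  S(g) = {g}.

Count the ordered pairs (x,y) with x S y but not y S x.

Enumerating: (a,f), (b,g), (c,a), (d,e), (d,g), (e,g), (f,b), (f,c), (f,g).

9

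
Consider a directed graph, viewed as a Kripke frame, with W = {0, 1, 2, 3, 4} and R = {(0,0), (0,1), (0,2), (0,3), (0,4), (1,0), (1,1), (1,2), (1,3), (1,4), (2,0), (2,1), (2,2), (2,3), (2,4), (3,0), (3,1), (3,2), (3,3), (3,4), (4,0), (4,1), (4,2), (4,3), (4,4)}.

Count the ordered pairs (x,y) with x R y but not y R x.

R is symmetric; there are no such tuples.

0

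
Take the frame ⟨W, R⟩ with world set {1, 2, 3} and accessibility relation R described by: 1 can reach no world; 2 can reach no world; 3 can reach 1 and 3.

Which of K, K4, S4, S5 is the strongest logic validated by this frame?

K4

Transitive (axiom 4): yes — every two-step R-path is closed by a direct edge.
Reflexive (axiom T): no — 1 is not related to itself.
Euclidean (axiom 5): no — 3 R 1 and 3 R 1, but not 1 R 1.
So F validates K, K4; S4 would additionally require R to be reflexive. The strongest is K4.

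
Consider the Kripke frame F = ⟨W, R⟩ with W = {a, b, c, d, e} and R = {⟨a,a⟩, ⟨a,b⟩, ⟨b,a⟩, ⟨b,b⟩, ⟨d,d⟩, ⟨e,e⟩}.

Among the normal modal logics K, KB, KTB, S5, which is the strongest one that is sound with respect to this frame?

KB

Symmetric (axiom B): yes — every pair in R has its reverse in R.
Reflexive (axiom T): no — c is not related to itself.
Euclidean (axiom 5): yes — any two successors of a common world are R-related.
So F validates K, KB; KTB would additionally require R to be reflexive. The strongest is KB.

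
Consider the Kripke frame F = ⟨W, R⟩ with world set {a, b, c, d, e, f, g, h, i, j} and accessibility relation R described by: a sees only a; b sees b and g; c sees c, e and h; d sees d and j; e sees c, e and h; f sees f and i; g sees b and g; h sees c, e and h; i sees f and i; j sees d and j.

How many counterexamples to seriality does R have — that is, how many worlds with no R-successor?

0

R is serial; there are no such worlds.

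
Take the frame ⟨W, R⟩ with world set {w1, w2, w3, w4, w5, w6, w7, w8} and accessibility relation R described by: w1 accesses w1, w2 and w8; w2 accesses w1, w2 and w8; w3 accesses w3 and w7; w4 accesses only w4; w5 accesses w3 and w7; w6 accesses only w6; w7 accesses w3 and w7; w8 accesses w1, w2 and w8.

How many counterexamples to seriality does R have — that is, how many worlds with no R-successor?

0

R is serial; there are no such worlds.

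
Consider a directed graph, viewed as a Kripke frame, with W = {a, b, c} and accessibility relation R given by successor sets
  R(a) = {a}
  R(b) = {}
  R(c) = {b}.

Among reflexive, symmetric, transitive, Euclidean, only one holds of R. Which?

Reflexive: no — b is not related to itself.
Symmetric: no — c R b but not b R c.
Transitive: yes — every two-step R-path is closed by a direct edge.
Euclidean: no — c R b and c R b, but not b R b.
Only transitive holds.

transitive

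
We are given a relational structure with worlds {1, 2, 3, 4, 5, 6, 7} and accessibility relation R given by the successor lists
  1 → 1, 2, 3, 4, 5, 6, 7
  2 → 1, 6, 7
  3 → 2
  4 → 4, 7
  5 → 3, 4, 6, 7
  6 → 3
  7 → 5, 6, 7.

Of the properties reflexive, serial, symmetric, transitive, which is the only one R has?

Reflexive: no — 2 is not related to itself.
Serial: yes — every world has a successor (e.g. 1 R 1).
Symmetric: no — 1 R 3 but not 3 R 1.
Transitive: no — 2 R 1 and 1 R 3, but not 2 R 3.
Only serial holds.

serial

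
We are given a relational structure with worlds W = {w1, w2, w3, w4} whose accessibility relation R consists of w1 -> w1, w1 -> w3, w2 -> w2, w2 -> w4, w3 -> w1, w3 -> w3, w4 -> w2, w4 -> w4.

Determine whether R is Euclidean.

Yes

Euclidean: yes — any two successors of a common world are R-related.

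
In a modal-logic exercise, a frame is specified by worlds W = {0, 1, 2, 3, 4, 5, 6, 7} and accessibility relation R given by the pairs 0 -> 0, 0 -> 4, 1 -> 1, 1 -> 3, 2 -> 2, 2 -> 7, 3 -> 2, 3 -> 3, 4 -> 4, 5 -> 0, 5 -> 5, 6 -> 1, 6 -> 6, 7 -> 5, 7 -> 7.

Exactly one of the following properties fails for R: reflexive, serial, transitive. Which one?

transitive

Reflexive: yes — every world is R-related to itself.
Serial: yes — every world has a successor (e.g. 0 R 0).
Transitive: no — 1 R 3 and 3 R 2, but not 1 R 2.
Only transitive fails.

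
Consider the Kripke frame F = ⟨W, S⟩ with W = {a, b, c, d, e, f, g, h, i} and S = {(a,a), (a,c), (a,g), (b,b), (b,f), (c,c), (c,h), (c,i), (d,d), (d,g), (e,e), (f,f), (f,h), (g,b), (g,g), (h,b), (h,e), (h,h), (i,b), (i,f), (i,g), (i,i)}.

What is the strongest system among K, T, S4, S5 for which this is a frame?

Reflexive (axiom T): yes — every world is S-related to itself.
Transitive (axiom 4): no — a S c and c S h, but not a S h.
Euclidean (axiom 5): no — a S c and a S g, but not c S g.
So F validates K, T; S4 would additionally require S to be transitive. The strongest is T.

T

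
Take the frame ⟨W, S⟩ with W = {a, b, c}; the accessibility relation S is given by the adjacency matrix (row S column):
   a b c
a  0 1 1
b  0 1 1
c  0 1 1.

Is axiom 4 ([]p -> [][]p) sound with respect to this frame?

Axiom 4 corresponds to the accessibility relation being transitive.
Transitive: yes — every two-step S-path is closed by a direct edge.

Yes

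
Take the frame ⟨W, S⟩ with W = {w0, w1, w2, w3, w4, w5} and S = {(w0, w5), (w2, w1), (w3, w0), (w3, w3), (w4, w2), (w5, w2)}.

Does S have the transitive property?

Transitive: no — w0 S w5 and w5 S w2, but not w0 S w2.

No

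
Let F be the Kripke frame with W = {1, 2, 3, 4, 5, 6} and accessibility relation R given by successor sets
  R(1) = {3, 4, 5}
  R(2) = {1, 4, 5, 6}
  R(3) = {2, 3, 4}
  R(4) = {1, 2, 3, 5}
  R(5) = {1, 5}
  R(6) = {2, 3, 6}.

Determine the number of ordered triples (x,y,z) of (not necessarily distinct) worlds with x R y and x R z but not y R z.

Enumerating: (1,3,5), (1,4,4), (1,5,3), (1,5,4), (2,1,1), (2,1,6), (2,4,4), (2,4,6), (2,5,4), (2,5,6), (2,6,1), (2,6,4), … and 16 more.
Total: 28.

28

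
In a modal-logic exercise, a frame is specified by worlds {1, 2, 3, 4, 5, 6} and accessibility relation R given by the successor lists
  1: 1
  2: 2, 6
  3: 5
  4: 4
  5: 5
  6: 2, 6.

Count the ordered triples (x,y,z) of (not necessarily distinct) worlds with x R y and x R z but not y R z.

R is Euclidean; there are no such tuples.

0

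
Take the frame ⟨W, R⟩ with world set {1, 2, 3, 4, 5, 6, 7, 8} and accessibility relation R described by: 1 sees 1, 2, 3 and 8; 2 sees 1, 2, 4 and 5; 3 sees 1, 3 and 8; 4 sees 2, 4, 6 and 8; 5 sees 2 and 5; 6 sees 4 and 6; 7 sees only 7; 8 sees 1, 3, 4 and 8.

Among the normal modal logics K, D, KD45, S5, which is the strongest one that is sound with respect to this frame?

D

Serial (axiom D): yes — every world has a successor (e.g. 1 R 1).
Euclidean (axiom 5): no — 1 R 2 and 1 R 3, but not 2 R 3.
Transitive (axiom 4): no — 1 R 2 and 2 R 4, but not 1 R 4.
Reflexive (axiom T): yes — every world is R-related to itself.
So F validates K, D; KD45 would additionally require R to be Euclidean and transitive. The strongest is D.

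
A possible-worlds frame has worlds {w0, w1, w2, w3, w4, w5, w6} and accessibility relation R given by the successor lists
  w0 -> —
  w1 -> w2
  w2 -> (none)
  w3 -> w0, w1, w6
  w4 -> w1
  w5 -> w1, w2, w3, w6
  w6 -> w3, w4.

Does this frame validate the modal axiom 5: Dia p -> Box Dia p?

No

Axiom 5 corresponds to the accessibility relation being Euclidean.
Euclidean: no — w3 R w0 and w3 R w1, but not w0 R w1.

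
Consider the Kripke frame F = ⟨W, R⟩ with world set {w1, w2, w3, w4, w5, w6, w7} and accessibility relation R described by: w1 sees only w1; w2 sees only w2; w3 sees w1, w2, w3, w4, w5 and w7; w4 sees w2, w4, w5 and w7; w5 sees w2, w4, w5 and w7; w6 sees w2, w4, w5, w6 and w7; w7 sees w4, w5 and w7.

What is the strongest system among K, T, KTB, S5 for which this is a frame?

T

Reflexive (axiom T): yes — every world is R-related to itself.
Symmetric (axiom B): no — w3 R w1 but not w1 R w3.
Euclidean (axiom 5): no — w3 R w1 and w3 R w2, but not w1 R w2.
So F validates K, T; KTB would additionally require R to be symmetric. The strongest is T.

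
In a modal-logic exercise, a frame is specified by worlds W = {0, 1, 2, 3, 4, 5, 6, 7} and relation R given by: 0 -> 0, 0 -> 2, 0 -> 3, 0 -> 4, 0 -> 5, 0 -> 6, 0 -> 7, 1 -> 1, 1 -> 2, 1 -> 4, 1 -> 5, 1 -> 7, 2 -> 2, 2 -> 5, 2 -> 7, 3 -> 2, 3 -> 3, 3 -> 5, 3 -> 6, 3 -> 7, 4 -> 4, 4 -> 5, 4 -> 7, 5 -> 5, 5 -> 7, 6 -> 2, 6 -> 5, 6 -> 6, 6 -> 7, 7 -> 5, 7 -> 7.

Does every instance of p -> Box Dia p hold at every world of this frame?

No

The schema B characterises exactly the symmetric frames.
Symmetric: no — 0 R 2 but not 2 R 0.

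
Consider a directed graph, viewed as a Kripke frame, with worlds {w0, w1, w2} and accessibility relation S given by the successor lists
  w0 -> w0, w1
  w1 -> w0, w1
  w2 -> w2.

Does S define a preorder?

Yes

Reflexive: yes — every world is S-related to itself.
Transitive: yes — every two-step S-path is closed by a direct edge.
So S is a preorder.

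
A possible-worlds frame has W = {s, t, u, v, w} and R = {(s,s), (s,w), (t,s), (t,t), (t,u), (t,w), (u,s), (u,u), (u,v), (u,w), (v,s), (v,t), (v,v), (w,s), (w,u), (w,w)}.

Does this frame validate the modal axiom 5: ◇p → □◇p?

By correspondence theory, 5 is valid on a frame iff R is Euclidean.
Euclidean: no — t R s and t R u, but not s R u.

No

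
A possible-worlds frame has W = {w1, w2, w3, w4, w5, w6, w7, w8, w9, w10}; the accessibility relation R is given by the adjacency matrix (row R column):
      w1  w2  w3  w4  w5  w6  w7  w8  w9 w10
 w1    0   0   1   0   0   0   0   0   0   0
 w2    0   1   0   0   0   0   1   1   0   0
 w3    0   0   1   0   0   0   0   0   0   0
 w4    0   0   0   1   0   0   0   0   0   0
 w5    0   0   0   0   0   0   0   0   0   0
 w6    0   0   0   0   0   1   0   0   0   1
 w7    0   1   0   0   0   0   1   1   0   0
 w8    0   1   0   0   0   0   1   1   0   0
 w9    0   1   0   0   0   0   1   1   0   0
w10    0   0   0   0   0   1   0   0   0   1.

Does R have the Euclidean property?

Yes

Euclidean: yes — any two successors of a common world are R-related.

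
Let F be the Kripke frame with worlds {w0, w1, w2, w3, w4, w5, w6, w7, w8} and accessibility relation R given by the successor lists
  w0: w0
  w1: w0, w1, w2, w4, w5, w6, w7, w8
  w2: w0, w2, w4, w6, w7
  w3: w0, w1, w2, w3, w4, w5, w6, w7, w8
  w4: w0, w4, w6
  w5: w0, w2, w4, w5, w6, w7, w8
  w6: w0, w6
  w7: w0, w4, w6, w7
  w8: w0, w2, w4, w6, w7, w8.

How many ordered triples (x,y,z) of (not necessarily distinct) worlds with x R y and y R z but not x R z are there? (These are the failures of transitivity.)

0

R is transitive; there are no such tuples.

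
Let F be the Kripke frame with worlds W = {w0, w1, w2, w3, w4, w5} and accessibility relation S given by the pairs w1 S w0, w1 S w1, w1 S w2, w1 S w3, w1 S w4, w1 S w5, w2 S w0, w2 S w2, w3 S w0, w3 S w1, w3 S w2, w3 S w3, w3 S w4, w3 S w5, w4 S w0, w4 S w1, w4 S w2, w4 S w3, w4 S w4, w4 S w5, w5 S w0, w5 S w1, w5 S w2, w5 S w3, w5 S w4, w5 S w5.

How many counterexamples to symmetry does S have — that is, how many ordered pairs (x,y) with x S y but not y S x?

Enumerating: (w1,w0), (w1,w2), (w2,w0), (w3,w0), (w3,w2), (w4,w0), (w4,w2), (w5,w0), (w5,w2).

9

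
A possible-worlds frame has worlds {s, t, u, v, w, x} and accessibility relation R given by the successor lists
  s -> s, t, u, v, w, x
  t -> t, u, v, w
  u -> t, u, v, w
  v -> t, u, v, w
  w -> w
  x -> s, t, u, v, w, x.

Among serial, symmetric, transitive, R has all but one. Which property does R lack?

symmetric

Serial: yes — every world has a successor (e.g. s R s).
Symmetric: no — s R t but not t R s.
Transitive: yes — every two-step R-path is closed by a direct edge.
Only symmetric fails.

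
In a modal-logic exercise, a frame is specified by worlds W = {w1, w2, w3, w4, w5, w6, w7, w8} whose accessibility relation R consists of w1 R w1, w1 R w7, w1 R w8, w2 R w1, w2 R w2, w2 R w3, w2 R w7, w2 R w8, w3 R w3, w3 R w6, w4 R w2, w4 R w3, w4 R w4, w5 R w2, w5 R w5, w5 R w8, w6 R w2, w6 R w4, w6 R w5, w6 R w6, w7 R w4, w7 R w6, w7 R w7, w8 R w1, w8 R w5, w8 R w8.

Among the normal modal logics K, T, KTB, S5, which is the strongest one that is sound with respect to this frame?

Reflexive (axiom T): yes — every world is R-related to itself.
Symmetric (axiom B): no — w1 R w7 but not w7 R w1.
Euclidean (axiom 5): no — w1 R w7 and w1 R w8, but not w7 R w8.
So F validates K, T; KTB would additionally require R to be symmetric. The strongest is T.

T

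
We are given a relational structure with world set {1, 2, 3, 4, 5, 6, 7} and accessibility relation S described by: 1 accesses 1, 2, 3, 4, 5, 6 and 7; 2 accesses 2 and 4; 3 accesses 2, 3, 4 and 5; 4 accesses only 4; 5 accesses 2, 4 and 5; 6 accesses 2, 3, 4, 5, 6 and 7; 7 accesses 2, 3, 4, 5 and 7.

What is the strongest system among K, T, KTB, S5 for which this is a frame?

Reflexive (axiom T): yes — every world is S-related to itself.
Symmetric (axiom B): no — 1 S 2 but not 2 S 1.
Euclidean (axiom 5): no — 1 S 2 and 1 S 3, but not 2 S 3.
So F validates K, T; KTB would additionally require S to be symmetric. The strongest is T.

T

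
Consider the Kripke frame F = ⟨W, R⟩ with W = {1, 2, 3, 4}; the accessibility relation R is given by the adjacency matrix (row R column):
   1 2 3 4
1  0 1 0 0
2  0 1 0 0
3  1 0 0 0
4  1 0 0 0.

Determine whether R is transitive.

No

Transitive: no — 3 R 1 and 1 R 2, but not 3 R 2.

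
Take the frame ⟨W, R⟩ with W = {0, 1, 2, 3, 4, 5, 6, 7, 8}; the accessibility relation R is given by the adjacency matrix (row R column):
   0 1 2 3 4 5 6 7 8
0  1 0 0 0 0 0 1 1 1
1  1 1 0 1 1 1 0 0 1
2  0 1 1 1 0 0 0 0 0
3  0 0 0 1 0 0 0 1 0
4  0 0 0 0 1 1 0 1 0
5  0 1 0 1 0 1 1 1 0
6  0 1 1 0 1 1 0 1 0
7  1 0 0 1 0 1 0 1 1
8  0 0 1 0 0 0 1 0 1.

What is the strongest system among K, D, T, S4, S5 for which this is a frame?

D

Serial (axiom D): yes — every world has a successor (e.g. 0 R 0).
Reflexive (axiom T): no — 6 is not related to itself.
Transitive (axiom 4): no — 0 R 6 and 6 R 1, but not 0 R 1.
Euclidean (axiom 5): no — 0 R 6 and 0 R 8, but not 6 R 8.
So F validates K, D; T would additionally require R to be reflexive. The strongest is D.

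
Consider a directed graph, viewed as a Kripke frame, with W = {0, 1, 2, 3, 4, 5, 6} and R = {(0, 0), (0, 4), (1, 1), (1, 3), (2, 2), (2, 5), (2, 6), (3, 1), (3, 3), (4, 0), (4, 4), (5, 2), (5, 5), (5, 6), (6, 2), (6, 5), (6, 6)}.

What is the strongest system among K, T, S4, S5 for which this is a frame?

S5

Reflexive (axiom T): yes — every world is R-related to itself.
Transitive (axiom 4): yes — every two-step R-path is closed by a direct edge.
Euclidean (axiom 5): yes — any two successors of a common world are R-related.
So F validates K, T, S4, S5. The strongest is S5.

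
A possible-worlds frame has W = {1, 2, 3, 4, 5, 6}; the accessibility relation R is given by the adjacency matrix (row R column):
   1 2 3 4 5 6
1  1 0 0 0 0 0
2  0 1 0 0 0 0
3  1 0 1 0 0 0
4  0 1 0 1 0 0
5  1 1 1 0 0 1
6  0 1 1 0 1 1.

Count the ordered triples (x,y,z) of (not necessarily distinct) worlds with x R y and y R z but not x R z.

Enumerating: (5,6,5), (6,3,1), (6,5,1).

3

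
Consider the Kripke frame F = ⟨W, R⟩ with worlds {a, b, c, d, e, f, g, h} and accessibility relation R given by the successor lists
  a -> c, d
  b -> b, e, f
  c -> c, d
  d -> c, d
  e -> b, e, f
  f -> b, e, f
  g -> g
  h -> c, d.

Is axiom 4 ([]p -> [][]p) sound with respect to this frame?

Yes

By correspondence theory, 4 is valid on a frame iff R is transitive.
Transitive: yes — every two-step R-path is closed by a direct edge.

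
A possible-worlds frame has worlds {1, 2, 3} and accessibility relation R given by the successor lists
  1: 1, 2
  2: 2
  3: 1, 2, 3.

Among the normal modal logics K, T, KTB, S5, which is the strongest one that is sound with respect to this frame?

T

Reflexive (axiom T): yes — every world is R-related to itself.
Symmetric (axiom B): no — 1 R 2 but not 2 R 1.
Euclidean (axiom 5): no — 3 R 2 and 3 R 1, but not 2 R 1.
So F validates K, T; KTB would additionally require R to be symmetric. The strongest is T.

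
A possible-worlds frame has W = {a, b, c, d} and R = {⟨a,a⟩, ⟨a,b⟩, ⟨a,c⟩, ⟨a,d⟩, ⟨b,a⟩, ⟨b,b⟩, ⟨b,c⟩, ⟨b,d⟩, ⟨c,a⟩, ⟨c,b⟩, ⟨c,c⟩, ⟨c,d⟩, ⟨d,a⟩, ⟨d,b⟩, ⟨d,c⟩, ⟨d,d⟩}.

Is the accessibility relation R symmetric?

Symmetric: yes — every pair in R has its reverse in R.

Yes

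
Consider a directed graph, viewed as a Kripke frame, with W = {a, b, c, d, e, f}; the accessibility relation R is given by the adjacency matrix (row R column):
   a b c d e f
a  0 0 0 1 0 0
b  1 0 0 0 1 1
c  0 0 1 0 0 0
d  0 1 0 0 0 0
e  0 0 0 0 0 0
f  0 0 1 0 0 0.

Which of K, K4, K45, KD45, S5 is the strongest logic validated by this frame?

Transitive (axiom 4): no — a R d and d R b, but not a R b.
Euclidean (axiom 5): no — b R a and b R e, but not a R e.
Serial (axiom D): no — e has no R-successor.
Reflexive (axiom T): no — a is not related to itself.
So F validates K; K4 would additionally require R to be transitive. The strongest is K.

K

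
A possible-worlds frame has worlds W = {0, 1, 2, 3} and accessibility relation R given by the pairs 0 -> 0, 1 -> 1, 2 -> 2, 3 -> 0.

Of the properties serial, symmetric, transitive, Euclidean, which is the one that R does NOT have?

Serial: yes — every world has a successor (e.g. 0 R 0).
Symmetric: no — 3 R 0 but not 0 R 3.
Transitive: yes — every two-step R-path is closed by a direct edge.
Euclidean: yes — any two successors of a common world are R-related.
Only symmetric fails.

symmetric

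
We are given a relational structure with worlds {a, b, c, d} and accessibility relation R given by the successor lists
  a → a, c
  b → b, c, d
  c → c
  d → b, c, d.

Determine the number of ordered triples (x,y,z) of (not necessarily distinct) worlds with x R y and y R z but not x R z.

R is transitive; there are no such tuples.

0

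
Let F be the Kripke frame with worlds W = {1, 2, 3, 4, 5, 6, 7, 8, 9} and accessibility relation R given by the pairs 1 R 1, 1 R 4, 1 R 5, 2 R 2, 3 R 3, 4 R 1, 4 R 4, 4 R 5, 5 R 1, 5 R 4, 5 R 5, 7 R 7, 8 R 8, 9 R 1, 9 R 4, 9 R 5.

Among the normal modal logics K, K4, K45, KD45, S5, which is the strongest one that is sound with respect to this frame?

Transitive (axiom 4): yes — every two-step R-path is closed by a direct edge.
Euclidean (axiom 5): yes — any two successors of a common world are R-related.
Serial (axiom D): no — 6 has no R-successor.
Reflexive (axiom T): no — 6 is not related to itself.
So F validates K, K4, K45; KD45 would additionally require R to be serial. The strongest is K45.

K45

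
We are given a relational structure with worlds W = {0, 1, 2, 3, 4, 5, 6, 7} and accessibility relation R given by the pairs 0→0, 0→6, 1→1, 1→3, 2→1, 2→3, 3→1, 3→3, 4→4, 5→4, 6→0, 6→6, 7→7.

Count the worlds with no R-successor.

R is serial; there are no such worlds.

0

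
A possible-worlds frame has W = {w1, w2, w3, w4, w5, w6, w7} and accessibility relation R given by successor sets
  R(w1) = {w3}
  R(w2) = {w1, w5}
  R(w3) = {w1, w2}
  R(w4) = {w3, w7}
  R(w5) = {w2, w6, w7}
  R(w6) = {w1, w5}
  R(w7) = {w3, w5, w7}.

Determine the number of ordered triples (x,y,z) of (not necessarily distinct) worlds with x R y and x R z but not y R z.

27

Enumerating: (w1,w3,w3), (w2,w1,w1), (w2,w1,w5), (w2,w5,w1), (w2,w5,w5), (w3,w1,w1), (w3,w1,w2), (w3,w2,w2), (w4,w3,w3), (w4,w3,w7), (w5,w2,w2), (w5,w2,w6), … and 15 more.
Total: 27.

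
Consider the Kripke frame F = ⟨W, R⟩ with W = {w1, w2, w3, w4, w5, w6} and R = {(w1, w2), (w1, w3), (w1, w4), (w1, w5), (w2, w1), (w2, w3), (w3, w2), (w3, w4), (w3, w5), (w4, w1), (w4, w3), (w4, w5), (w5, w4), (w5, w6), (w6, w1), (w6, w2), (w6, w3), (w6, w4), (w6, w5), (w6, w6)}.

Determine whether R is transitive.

Transitive: no — w1 R w5 and w5 R w6, but not w1 R w6.

No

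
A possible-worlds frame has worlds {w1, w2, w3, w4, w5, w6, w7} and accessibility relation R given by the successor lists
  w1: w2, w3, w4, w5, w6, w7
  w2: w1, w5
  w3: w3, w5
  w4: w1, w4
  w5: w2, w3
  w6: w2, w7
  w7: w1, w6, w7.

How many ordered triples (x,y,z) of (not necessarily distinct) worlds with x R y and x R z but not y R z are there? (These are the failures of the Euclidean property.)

Enumerating: (w1,w2,w2), (w1,w2,w3), (w1,w2,w4), (w1,w2,w6), (w1,w2,w7), (w1,w3,w2), (w1,w3,w4), (w1,w3,w6), (w1,w3,w7), (w1,w4,w2), (w1,w4,w3), (w1,w4,w5), … and 28 more.
Total: 40.

40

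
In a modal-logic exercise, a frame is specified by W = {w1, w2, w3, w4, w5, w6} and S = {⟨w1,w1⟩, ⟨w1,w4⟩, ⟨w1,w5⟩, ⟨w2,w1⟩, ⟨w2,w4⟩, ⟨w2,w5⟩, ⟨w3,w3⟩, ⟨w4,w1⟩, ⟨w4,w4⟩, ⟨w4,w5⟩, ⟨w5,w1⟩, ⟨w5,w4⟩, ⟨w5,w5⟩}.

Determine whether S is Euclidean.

Yes

Euclidean: yes — any two successors of a common world are S-related.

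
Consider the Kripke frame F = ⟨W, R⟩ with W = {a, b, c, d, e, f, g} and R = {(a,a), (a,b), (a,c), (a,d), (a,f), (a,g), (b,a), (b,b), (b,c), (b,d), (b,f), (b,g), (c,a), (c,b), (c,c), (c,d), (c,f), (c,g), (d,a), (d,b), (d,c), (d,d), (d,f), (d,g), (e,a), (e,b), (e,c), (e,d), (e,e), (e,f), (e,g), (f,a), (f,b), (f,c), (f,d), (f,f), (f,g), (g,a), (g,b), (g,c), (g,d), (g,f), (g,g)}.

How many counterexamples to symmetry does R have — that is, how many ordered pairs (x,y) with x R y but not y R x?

Enumerating: (e,a), (e,b), (e,c), (e,d), (e,f), (e,g).

6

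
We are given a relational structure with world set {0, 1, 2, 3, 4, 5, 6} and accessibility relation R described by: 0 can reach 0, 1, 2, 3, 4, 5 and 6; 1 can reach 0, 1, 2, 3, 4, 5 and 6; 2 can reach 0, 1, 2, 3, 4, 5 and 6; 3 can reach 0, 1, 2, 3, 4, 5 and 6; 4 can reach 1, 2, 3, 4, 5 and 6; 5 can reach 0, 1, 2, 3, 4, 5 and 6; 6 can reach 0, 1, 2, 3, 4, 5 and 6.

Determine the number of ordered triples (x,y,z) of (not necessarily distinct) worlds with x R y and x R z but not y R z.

Enumerating: (0,4,0), (1,4,0), (2,4,0), (3,4,0), (5,4,0), (6,4,0).

6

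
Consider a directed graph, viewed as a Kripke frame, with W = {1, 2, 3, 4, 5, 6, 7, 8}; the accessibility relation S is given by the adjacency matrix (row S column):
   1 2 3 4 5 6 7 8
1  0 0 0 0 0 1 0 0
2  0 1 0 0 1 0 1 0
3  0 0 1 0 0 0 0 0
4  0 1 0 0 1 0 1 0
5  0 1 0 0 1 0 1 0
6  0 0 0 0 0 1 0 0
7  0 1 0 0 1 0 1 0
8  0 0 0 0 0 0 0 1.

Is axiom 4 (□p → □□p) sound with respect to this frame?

Axiom 4 corresponds to the accessibility relation being transitive.
Transitive: yes — every two-step S-path is closed by a direct edge.

Yes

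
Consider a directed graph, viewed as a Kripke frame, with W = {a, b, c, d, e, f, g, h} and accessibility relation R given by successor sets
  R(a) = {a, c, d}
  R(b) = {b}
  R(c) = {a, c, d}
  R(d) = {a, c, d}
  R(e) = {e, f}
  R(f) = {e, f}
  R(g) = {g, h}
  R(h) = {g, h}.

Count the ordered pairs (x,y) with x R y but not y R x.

0

R is symmetric; there are no such tuples.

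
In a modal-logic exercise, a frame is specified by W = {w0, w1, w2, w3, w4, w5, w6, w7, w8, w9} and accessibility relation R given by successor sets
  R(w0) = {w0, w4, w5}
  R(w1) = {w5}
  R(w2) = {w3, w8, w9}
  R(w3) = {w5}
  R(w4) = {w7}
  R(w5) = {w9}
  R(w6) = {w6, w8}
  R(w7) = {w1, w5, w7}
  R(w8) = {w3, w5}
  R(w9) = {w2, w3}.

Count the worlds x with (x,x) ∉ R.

7

Enumerating: w1, w2, w3, w4, w5, w8, w9.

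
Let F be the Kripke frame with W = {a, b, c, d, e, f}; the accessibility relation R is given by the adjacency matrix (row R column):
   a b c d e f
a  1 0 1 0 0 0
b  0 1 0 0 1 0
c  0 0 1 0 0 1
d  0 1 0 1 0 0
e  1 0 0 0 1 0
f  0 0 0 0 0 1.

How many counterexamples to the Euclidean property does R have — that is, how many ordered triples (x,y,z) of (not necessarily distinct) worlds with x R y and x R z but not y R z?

Enumerating: (a,c,a), (b,e,b), (c,f,c), (d,b,d), (e,a,e).

5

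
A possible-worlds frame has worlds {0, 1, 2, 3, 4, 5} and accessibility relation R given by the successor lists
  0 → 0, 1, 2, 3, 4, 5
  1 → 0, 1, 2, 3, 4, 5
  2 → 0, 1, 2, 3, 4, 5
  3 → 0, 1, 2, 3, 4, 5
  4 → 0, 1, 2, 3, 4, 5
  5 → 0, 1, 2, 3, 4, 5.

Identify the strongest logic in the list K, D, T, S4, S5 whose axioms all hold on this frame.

S5

Serial (axiom D): yes — every world has a successor (e.g. 0 R 0).
Reflexive (axiom T): yes — every world is R-related to itself.
Transitive (axiom 4): yes — every two-step R-path is closed by a direct edge.
Euclidean (axiom 5): yes — any two successors of a common world are R-related.
So F validates K, D, T, S4, S5. The strongest is S5.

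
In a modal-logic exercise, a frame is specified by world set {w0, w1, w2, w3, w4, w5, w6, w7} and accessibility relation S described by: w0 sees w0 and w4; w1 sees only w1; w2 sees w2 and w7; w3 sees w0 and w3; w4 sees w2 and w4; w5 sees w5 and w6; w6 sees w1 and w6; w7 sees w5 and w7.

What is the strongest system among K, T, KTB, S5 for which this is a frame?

T

Reflexive (axiom T): yes — every world is S-related to itself.
Symmetric (axiom B): no — w0 S w4 but not w4 S w0.
Euclidean (axiom 5): no — w0 S w4 and w0 S w0, but not w4 S w0.
So F validates K, T; KTB would additionally require S to be symmetric. The strongest is T.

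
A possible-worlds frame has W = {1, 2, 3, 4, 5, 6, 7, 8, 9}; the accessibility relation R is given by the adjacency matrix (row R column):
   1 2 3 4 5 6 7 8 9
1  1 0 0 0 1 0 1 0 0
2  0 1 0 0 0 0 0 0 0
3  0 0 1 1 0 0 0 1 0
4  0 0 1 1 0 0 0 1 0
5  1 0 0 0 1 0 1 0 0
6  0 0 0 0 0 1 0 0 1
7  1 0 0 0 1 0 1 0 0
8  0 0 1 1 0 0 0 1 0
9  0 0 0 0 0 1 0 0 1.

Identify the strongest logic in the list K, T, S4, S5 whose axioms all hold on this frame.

Reflexive (axiom T): yes — every world is R-related to itself.
Transitive (axiom 4): yes — every two-step R-path is closed by a direct edge.
Euclidean (axiom 5): yes — any two successors of a common world are R-related.
So F validates K, T, S4, S5. The strongest is S5.

S5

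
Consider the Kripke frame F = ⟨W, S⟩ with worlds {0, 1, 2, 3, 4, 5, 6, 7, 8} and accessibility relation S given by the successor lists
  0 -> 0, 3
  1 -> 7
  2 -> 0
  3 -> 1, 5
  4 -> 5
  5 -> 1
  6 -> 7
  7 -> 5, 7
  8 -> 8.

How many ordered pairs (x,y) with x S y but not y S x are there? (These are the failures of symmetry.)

Enumerating: (0,3), (1,7), (2,0), (3,1), (3,5), (4,5), (5,1), (6,7), (7,5).

9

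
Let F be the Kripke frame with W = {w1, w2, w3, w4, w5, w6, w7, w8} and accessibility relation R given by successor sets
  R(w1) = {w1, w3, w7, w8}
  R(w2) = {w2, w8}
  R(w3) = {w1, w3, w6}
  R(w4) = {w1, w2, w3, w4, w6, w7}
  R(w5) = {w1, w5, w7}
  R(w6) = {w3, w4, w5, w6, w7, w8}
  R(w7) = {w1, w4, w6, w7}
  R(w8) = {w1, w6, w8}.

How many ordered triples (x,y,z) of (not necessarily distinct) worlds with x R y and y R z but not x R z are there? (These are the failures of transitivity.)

39

Enumerating: (w1,w3,w6), (w1,w7,w4), (w1,w7,w6), (w1,w8,w6), (w2,w8,w1), (w2,w8,w6), (w3,w1,w7), (w3,w1,w8), (w3,w6,w4), (w3,w6,w5), (w3,w6,w7), (w3,w6,w8), … and 27 more.
Total: 39.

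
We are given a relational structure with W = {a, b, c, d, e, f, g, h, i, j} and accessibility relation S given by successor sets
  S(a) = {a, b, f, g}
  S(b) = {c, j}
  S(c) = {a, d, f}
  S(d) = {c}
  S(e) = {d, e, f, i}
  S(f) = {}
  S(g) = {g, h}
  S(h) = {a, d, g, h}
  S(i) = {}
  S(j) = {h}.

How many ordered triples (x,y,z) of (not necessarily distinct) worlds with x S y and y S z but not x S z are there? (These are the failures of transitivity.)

Enumerating: (a,b,c), (a,b,j), (a,g,h), (b,c,a), (b,c,d), (b,c,f), (b,j,h), (c,a,b), (c,a,g), (c,d,c), (d,c,a), (d,c,d), … and 10 more.
Total: 22.

22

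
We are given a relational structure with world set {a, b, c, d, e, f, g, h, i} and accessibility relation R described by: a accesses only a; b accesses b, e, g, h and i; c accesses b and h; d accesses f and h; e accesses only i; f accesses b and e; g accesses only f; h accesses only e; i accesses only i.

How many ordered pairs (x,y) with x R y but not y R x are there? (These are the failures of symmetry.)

13

Enumerating: (b,e), (b,g), (b,h), (b,i), (c,b), (c,h), (d,f), (d,h), (e,i), (f,b), (f,e), (g,f), (h,e).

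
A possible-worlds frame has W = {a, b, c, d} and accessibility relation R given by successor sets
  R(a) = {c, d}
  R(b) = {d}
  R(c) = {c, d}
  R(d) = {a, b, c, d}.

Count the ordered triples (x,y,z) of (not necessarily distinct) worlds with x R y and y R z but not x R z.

7

Enumerating: (a,d,a), (a,d,b), (b,d,a), (b,d,b), (b,d,c), (c,d,a), (c,d,b).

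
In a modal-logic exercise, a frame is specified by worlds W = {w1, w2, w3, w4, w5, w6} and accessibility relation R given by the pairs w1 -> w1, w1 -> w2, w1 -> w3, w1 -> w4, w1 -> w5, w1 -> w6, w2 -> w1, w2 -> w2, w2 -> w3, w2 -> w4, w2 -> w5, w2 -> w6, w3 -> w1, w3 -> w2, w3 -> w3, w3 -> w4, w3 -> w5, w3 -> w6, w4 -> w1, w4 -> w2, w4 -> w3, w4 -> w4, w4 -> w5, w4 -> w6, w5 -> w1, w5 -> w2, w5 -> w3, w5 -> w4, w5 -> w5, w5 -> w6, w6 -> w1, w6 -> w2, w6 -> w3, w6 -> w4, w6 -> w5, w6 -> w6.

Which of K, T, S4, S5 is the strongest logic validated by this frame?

S5

Reflexive (axiom T): yes — every world is R-related to itself.
Transitive (axiom 4): yes — every two-step R-path is closed by a direct edge.
Euclidean (axiom 5): yes — any two successors of a common world are R-related.
So F validates K, T, S4, S5. The strongest is S5.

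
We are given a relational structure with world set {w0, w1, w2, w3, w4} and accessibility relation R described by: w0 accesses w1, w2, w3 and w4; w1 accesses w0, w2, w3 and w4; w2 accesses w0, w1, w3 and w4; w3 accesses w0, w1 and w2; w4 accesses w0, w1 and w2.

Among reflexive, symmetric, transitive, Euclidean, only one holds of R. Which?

symmetric

Reflexive: no — w0 is not related to itself.
Symmetric: yes — every pair in R has its reverse in R.
Transitive: no — w3 R w0 and w0 R w4, but not w3 R w4.
Euclidean: no — w0 R w3 and w0 R w4, but not w3 R w4.
Only symmetric holds.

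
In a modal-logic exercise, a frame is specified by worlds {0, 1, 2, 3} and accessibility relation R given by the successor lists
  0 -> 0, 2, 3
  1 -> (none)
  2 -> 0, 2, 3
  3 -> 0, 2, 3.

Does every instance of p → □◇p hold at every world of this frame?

Axiom B corresponds to the accessibility relation being symmetric.
Symmetric: yes — every pair in R has its reverse in R.

Yes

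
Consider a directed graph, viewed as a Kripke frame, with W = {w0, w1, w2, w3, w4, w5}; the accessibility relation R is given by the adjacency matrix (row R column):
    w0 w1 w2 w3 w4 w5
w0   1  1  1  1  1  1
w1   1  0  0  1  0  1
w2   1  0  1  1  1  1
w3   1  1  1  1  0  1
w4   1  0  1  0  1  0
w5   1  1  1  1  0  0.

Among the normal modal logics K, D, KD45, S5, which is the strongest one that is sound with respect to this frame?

D

Serial (axiom D): yes — every world has a successor (e.g. w0 R w0).
Euclidean (axiom 5): no — w0 R w1 and w0 R w2, but not w1 R w2.
Transitive (axiom 4): no — w1 R w0 and w0 R w2, but not w1 R w2.
Reflexive (axiom T): no — w1 is not related to itself.
So F validates K, D; KD45 would additionally require R to be Euclidean and transitive. The strongest is D.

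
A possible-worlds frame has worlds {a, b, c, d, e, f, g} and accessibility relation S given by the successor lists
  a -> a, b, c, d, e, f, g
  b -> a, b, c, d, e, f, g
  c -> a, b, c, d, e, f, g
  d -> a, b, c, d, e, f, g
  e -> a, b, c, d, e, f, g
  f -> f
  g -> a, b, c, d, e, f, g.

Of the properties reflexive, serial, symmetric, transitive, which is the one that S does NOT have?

Reflexive: yes — every world is S-related to itself.
Serial: yes — every world has a successor (e.g. a S a).
Symmetric: no — a S f but not f S a.
Transitive: yes — every two-step S-path is closed by a direct edge.
Only symmetric fails.

symmetric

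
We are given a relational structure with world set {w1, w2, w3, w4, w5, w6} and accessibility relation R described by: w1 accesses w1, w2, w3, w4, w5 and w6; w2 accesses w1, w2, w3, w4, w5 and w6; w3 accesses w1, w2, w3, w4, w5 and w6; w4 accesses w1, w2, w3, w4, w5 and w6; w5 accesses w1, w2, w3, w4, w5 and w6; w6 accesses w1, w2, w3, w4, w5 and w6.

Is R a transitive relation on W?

Yes

Transitive: yes — every two-step R-path is closed by a direct edge.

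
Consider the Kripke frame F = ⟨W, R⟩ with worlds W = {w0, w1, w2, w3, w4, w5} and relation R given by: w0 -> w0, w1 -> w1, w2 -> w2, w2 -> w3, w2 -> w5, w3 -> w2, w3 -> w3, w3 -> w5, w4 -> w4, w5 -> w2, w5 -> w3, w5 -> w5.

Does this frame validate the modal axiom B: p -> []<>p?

Axiom B corresponds to the accessibility relation being symmetric.
Symmetric: yes — every pair in R has its reverse in R.

Yes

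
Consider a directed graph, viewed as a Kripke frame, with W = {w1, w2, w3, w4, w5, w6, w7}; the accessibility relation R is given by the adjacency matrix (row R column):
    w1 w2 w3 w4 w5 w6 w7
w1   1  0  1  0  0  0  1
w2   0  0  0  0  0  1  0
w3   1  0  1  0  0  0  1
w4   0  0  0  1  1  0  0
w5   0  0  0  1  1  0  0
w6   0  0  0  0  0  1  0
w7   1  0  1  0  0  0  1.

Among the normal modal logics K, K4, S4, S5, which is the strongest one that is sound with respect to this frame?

Transitive (axiom 4): yes — every two-step R-path is closed by a direct edge.
Reflexive (axiom T): no — w2 is not related to itself.
Euclidean (axiom 5): yes — any two successors of a common world are R-related.
So F validates K, K4; S4 would additionally require R to be reflexive. The strongest is K4.

K4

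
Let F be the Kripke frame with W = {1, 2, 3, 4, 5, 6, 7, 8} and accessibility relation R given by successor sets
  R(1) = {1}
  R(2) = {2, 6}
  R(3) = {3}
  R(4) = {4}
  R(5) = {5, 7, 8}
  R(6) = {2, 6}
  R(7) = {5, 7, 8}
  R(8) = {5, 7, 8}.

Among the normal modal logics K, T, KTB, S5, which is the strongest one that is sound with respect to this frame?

S5

Reflexive (axiom T): yes — every world is R-related to itself.
Symmetric (axiom B): yes — every pair in R has its reverse in R.
Euclidean (axiom 5): yes — any two successors of a common world are R-related.
So F validates K, T, KTB, S5. The strongest is S5.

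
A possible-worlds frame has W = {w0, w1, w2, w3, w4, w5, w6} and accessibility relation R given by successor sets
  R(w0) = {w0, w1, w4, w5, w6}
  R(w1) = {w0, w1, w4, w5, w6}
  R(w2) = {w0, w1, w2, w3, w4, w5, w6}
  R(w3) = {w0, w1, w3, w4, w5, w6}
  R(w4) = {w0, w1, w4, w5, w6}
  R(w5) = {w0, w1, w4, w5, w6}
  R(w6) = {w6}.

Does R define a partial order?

No

Reflexive: yes — every world is R-related to itself.
Transitive: yes — every two-step R-path is closed by a direct edge.
Antisymmetric: no — w0 R w1 and w1 R w0 with w0 ≠ w1.
So R is not a partial order.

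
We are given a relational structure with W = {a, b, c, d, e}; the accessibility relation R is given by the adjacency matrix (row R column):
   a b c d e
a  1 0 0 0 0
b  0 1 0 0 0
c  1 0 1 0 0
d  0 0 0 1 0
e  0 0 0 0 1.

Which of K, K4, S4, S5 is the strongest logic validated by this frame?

S4

Transitive (axiom 4): yes — every two-step R-path is closed by a direct edge.
Reflexive (axiom T): yes — every world is R-related to itself.
Euclidean (axiom 5): no — c R a and c R c, but not a R c.
So F validates K, K4, S4; S5 would additionally require R to be Euclidean. The strongest is S4.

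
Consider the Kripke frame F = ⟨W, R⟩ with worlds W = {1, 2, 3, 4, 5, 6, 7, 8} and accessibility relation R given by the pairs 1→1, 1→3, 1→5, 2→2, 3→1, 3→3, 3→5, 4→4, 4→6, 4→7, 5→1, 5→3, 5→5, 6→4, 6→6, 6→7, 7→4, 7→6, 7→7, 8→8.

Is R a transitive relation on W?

Transitive: yes — every two-step R-path is closed by a direct edge.

Yes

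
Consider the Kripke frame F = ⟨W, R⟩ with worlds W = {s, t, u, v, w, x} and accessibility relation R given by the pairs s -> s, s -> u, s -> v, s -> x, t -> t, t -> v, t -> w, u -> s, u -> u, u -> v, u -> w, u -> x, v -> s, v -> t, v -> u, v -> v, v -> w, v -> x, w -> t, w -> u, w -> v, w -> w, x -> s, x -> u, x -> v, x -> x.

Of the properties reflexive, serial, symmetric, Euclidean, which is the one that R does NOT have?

Euclidean

Reflexive: yes — every world is R-related to itself.
Serial: yes — every world has a successor (e.g. s R s).
Symmetric: yes — every pair in R has its reverse in R.
Euclidean: no — u R s and u R w, but not s R w.
Only Euclidean fails.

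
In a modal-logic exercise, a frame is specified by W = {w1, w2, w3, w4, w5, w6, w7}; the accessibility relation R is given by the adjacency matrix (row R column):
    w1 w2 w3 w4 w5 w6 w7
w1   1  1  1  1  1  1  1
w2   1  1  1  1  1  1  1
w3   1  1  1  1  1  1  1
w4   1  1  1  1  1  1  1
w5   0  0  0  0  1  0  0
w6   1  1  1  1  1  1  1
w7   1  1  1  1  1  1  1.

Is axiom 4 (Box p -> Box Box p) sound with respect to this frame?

Axiom 4 corresponds to the accessibility relation being transitive.
Transitive: yes — every two-step R-path is closed by a direct edge.

Yes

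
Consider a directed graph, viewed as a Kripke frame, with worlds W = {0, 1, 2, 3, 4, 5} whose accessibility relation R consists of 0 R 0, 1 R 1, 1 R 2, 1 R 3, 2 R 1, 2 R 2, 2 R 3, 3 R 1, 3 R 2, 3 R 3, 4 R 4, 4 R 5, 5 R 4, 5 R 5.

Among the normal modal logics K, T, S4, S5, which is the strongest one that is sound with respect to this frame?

S5

Reflexive (axiom T): yes — every world is R-related to itself.
Transitive (axiom 4): yes — every two-step R-path is closed by a direct edge.
Euclidean (axiom 5): yes — any two successors of a common world are R-related.
So F validates K, T, S4, S5. The strongest is S5.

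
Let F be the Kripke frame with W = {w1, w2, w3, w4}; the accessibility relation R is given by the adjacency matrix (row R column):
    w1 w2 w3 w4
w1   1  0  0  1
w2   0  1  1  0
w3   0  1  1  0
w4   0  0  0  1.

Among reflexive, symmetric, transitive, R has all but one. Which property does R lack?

symmetric

Reflexive: yes — every world is R-related to itself.
Symmetric: no — w1 R w4 but not w4 R w1.
Transitive: yes — every two-step R-path is closed by a direct edge.
Only symmetric fails.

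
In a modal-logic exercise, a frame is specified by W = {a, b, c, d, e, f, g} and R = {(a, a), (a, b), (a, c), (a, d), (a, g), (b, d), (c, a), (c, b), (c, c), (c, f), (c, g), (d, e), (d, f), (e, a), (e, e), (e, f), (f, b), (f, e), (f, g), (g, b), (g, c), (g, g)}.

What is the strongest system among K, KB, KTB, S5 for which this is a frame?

Symmetric (axiom B): no — a R b but not b R a.
Reflexive (axiom T): no — b is not related to itself.
Euclidean (axiom 5): no — a R b and a R c, but not b R c.
So F validates K; KB would additionally require R to be symmetric. The strongest is K.

K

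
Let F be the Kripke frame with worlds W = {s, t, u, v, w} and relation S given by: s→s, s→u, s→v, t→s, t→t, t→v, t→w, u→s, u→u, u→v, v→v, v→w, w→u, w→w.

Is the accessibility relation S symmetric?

No

Symmetric: no — s S v but not v S s.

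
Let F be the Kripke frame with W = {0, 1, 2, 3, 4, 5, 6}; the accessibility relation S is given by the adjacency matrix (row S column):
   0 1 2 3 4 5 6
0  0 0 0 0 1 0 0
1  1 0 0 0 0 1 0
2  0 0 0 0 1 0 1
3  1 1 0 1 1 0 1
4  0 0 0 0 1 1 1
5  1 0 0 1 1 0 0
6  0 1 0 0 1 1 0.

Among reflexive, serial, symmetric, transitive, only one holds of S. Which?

Reflexive: no — 0 is not related to itself.
Serial: yes — every world has a successor (e.g. 0 S 4).
Symmetric: no — 0 S 4 but not 4 S 0.
Transitive: no — 0 S 4 and 4 S 5, but not 0 S 5.
Only serial holds.

serial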